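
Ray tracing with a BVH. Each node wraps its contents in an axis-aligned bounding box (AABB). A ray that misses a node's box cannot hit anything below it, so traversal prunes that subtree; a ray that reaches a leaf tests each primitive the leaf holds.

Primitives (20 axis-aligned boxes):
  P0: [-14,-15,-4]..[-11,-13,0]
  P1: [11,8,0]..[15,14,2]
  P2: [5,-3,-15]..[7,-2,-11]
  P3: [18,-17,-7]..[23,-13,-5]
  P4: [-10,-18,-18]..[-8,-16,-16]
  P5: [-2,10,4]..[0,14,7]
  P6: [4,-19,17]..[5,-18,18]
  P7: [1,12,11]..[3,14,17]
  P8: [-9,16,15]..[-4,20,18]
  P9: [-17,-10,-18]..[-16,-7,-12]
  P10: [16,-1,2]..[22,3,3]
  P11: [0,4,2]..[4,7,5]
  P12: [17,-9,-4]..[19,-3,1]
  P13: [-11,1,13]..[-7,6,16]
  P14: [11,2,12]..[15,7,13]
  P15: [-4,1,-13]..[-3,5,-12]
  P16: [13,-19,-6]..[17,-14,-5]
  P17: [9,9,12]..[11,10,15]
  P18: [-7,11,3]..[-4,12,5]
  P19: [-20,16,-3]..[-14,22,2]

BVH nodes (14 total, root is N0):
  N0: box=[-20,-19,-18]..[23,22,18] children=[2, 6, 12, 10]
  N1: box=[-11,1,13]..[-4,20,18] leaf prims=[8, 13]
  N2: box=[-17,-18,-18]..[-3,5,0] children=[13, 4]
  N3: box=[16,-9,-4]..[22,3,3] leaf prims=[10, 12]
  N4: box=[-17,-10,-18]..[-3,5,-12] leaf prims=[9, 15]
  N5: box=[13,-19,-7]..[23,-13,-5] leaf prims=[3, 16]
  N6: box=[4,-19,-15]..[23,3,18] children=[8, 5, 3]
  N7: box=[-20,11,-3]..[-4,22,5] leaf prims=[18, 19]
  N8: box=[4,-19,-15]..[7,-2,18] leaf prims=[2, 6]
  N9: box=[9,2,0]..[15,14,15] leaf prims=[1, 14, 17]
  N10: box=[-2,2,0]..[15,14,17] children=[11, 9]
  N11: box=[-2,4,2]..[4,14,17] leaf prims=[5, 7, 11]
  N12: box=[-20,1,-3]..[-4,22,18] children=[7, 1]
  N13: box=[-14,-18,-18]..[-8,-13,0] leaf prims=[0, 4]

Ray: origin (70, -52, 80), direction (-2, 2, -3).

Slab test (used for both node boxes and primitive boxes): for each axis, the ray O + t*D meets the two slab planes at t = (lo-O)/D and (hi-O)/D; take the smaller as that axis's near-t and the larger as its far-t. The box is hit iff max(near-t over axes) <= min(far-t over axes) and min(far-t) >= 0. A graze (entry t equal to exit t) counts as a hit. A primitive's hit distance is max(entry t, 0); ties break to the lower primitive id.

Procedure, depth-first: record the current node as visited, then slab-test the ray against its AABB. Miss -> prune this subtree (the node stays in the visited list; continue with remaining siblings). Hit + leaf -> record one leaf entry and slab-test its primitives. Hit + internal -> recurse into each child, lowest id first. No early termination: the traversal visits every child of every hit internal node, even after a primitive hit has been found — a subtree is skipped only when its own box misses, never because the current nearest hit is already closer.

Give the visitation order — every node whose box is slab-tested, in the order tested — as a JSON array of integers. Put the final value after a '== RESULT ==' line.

Walk:
N0 x:[47/2,45] y:[33/2,37] z:[62/3,98/3] -> hit [47/2,98/3], descend [2, 6, 10, 12]
  N2 x:[73/2,87/2] y:[17,57/2] z:[80/3,98/3] -> miss, prune
  N6 x:[47/2,33] y:[33/2,55/2] z:[62/3,95/3] -> hit [47/2,55/2], descend [3, 5, 8]
    N3 x:[24,27] y:[43/2,55/2] z:[77/3,28] -> hit [77/3,27] leaf, test {P10@t=77/3, P12(miss)}
    N5 x:[47/2,57/2] y:[33/2,39/2] z:[85/3,29] -> miss, prune
    N8 x:[63/2,33] y:[33/2,25] z:[62/3,95/3] -> miss, prune
  N10 x:[55/2,36] y:[27,33] z:[21,80/3] -> miss, prune
  N12 x:[37,45] y:[53/2,37] z:[62/3,83/3] -> miss, prune

8 AABB tests over nodes [0, 2, 6, 3, 5, 8, 10, 12]; 1 leaf entered; closest P10.

== RESULT ==
[0, 2, 6, 3, 5, 8, 10, 12]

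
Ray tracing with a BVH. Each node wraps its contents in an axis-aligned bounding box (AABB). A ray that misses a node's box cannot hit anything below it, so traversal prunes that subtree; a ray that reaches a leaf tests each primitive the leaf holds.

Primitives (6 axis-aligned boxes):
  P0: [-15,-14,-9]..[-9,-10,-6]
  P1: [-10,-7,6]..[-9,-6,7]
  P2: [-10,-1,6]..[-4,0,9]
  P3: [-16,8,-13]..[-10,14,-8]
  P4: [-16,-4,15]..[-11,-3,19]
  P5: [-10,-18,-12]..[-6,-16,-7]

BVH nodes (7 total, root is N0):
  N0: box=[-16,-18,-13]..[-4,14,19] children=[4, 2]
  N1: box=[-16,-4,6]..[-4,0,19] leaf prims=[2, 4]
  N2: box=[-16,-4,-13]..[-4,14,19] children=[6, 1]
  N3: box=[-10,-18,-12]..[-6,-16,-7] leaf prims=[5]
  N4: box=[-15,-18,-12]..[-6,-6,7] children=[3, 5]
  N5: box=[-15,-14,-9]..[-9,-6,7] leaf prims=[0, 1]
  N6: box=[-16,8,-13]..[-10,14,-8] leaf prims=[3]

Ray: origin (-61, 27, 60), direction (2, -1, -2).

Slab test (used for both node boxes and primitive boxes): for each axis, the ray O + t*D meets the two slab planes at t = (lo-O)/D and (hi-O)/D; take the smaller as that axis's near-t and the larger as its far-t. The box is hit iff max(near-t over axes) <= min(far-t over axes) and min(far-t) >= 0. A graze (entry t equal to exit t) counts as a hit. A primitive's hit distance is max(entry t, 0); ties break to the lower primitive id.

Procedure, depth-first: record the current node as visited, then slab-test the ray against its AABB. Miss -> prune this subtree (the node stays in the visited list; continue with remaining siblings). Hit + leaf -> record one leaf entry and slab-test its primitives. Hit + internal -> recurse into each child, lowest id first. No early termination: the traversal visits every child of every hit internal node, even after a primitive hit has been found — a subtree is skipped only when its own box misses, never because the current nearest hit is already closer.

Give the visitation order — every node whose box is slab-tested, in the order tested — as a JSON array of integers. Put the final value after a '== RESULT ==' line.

Walk:
N0 x:[45/2,57/2] y:[13,45] z:[41/2,73/2] -> hit [45/2,57/2], descend [2, 4]
  N2 x:[45/2,57/2] y:[13,31] z:[41/2,73/2] -> hit [45/2,57/2], descend [1, 6]
    N1 x:[45/2,57/2] y:[27,31] z:[41/2,27] -> hit [27,27] leaf, test {P2@t=27, P4(miss)}
    N6 x:[45/2,51/2] y:[13,19] z:[34,73/2] -> miss, prune
  N4 x:[23,55/2] y:[33,45] z:[53/2,36] -> miss, prune

Visited [0, 2, 1, 6, 4]. Tests: 5 box, 1 leaf. Nearest: P2.

== RESULT ==
[0, 2, 1, 6, 4]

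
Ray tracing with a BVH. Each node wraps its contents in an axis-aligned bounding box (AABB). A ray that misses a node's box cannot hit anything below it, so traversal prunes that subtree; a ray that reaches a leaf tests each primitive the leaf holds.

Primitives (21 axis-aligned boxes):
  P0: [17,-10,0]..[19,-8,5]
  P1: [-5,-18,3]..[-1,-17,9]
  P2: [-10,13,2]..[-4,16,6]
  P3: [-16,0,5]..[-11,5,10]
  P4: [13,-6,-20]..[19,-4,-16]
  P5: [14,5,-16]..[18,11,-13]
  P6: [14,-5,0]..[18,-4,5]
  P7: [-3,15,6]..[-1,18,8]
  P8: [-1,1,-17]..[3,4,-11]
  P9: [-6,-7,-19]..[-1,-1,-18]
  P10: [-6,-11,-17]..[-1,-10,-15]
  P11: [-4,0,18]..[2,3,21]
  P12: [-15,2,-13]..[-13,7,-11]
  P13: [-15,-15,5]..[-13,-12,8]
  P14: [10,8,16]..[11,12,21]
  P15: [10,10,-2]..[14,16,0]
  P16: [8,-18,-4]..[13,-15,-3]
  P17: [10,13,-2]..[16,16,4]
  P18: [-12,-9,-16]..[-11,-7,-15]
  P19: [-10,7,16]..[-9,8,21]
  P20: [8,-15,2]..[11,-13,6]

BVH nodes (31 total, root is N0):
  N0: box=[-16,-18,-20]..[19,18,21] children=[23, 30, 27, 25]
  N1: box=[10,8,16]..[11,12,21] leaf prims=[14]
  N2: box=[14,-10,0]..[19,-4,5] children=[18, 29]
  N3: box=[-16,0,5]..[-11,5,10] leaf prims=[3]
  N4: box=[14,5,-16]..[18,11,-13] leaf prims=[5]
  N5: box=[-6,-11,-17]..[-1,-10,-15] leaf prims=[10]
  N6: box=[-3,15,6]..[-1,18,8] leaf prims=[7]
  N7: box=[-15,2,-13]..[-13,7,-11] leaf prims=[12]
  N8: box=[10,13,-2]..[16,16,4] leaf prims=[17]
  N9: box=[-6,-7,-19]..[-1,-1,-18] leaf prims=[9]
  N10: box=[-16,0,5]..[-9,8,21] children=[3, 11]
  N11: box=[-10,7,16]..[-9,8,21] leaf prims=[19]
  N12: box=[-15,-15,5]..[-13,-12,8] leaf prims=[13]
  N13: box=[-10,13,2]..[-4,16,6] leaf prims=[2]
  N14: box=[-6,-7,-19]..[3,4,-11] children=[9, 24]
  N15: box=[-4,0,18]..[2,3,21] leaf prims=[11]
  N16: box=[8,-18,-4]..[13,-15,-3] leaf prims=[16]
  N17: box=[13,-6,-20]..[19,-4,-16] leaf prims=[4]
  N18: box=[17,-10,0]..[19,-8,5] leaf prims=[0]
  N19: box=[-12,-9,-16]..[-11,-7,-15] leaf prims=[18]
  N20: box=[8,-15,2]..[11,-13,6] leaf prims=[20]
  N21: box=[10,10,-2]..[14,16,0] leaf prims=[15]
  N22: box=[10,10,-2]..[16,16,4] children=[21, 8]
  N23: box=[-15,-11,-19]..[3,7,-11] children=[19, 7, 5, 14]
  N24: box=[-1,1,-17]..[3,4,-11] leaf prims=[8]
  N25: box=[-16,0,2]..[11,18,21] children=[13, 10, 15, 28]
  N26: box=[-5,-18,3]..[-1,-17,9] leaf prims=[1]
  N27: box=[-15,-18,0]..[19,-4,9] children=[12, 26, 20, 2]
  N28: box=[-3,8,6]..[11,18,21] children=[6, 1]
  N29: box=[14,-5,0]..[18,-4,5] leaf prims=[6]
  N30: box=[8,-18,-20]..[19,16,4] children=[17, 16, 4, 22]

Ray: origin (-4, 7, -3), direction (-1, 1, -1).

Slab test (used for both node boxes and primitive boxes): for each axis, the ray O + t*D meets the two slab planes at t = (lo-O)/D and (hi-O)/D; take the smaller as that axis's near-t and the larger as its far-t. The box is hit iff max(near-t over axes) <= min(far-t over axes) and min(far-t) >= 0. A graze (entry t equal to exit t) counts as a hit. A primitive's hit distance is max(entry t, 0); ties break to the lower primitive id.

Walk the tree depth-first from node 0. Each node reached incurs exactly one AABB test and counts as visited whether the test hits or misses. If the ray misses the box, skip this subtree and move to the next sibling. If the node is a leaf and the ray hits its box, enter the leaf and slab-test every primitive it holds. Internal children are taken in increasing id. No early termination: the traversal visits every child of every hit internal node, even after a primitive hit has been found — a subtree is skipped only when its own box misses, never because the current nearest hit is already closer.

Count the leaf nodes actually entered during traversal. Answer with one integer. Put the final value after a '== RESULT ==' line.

Walk:
N0 x:[-23,12] y:[-25,11] z:[-24,17] -> hit [-23,11], descend [23, 25, 27, 30]
  N23 x:[-7,11] y:[-18,0] z:[8,16] -> miss, prune
  N25 x:[-15,12] y:[-7,11] z:[-24,-5] -> miss, prune
  N27 x:[-23,11] y:[-25,-11] z:[-12,-3] -> miss, prune
  N30 x:[-23,-12] y:[-25,9] z:[-7,17] -> miss, prune

Summary -> nodes [0, 23, 25, 27, 30]; box-tests=5; leaf-entries=0; first=miss

== RESULT ==
0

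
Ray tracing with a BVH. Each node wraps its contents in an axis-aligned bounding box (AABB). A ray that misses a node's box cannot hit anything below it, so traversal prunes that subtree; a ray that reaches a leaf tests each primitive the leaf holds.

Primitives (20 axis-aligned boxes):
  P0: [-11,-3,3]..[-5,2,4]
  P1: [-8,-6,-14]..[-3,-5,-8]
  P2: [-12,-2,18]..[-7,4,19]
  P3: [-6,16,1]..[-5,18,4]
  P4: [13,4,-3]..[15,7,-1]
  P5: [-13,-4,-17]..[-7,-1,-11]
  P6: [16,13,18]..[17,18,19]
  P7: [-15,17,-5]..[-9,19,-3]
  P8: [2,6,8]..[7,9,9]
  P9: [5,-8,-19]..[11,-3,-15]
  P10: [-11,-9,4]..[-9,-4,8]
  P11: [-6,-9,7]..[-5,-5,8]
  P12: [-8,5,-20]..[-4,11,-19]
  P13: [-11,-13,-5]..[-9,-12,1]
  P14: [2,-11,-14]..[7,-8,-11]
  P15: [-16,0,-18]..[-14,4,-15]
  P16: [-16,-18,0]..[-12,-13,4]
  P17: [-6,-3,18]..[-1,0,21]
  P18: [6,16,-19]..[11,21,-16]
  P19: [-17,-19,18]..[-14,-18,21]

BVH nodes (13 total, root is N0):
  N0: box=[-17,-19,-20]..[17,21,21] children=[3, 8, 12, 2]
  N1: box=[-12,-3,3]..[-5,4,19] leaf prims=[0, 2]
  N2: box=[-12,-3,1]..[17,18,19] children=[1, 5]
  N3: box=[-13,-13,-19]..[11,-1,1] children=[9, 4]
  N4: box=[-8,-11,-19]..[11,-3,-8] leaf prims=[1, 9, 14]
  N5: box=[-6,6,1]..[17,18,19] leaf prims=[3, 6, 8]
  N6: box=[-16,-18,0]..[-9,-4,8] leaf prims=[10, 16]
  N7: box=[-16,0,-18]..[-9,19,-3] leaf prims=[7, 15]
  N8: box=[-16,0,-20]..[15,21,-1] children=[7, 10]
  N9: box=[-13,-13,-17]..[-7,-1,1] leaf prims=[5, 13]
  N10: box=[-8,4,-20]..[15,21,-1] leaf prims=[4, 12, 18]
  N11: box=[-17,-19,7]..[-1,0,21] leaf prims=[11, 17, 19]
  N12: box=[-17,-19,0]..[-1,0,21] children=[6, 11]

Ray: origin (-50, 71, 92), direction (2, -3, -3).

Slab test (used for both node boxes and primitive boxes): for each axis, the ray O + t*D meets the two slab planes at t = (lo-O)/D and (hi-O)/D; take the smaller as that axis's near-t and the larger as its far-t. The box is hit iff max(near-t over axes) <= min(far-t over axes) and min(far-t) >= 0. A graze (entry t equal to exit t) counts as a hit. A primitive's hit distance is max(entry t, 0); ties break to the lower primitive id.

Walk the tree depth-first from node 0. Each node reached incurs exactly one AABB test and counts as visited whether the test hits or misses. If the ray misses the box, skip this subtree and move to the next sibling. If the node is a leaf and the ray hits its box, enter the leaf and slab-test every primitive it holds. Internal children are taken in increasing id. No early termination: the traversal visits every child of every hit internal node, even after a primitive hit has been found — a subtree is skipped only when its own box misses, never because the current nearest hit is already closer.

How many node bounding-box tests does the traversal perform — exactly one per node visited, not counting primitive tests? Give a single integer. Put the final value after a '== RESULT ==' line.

Traverse from the root:
N0 x:[33/2,67/2] y:[50/3,30] z:[71/3,112/3] -> hit [71/3,30], descend [2, 3, 8, 12]
  N2 x:[19,67/2] y:[53/3,74/3] z:[73/3,91/3] -> hit [73/3,74/3], descend [1, 5]
    N1 x:[19,45/2] y:[67/3,74/3] z:[73/3,89/3] -> miss, prune
    N5 x:[22,67/2] y:[53/3,65/3] z:[73/3,91/3] -> miss, prune
  N3 x:[37/2,61/2] y:[24,28] z:[91/3,37] -> miss, prune
  N8 x:[17,65/2] y:[50/3,71/3] z:[31,112/3] -> miss, prune
  N12 x:[33/2,49/2] y:[71/3,30] z:[71/3,92/3] -> hit [71/3,49/2], descend [6, 11]
    N6 x:[17,41/2] y:[25,89/3] z:[28,92/3] -> miss, prune
    N11 x:[33/2,49/2] y:[71/3,30] z:[71/3,85/3] -> hit [71/3,49/2] leaf, test {P11(miss), P17@t=71/3, P19(miss)}

order=[0, 2, 1, 5, 3, 8, 12, 6, 11]  |boxes|=9  |leaves|=1  hit=P17

== RESULT ==
9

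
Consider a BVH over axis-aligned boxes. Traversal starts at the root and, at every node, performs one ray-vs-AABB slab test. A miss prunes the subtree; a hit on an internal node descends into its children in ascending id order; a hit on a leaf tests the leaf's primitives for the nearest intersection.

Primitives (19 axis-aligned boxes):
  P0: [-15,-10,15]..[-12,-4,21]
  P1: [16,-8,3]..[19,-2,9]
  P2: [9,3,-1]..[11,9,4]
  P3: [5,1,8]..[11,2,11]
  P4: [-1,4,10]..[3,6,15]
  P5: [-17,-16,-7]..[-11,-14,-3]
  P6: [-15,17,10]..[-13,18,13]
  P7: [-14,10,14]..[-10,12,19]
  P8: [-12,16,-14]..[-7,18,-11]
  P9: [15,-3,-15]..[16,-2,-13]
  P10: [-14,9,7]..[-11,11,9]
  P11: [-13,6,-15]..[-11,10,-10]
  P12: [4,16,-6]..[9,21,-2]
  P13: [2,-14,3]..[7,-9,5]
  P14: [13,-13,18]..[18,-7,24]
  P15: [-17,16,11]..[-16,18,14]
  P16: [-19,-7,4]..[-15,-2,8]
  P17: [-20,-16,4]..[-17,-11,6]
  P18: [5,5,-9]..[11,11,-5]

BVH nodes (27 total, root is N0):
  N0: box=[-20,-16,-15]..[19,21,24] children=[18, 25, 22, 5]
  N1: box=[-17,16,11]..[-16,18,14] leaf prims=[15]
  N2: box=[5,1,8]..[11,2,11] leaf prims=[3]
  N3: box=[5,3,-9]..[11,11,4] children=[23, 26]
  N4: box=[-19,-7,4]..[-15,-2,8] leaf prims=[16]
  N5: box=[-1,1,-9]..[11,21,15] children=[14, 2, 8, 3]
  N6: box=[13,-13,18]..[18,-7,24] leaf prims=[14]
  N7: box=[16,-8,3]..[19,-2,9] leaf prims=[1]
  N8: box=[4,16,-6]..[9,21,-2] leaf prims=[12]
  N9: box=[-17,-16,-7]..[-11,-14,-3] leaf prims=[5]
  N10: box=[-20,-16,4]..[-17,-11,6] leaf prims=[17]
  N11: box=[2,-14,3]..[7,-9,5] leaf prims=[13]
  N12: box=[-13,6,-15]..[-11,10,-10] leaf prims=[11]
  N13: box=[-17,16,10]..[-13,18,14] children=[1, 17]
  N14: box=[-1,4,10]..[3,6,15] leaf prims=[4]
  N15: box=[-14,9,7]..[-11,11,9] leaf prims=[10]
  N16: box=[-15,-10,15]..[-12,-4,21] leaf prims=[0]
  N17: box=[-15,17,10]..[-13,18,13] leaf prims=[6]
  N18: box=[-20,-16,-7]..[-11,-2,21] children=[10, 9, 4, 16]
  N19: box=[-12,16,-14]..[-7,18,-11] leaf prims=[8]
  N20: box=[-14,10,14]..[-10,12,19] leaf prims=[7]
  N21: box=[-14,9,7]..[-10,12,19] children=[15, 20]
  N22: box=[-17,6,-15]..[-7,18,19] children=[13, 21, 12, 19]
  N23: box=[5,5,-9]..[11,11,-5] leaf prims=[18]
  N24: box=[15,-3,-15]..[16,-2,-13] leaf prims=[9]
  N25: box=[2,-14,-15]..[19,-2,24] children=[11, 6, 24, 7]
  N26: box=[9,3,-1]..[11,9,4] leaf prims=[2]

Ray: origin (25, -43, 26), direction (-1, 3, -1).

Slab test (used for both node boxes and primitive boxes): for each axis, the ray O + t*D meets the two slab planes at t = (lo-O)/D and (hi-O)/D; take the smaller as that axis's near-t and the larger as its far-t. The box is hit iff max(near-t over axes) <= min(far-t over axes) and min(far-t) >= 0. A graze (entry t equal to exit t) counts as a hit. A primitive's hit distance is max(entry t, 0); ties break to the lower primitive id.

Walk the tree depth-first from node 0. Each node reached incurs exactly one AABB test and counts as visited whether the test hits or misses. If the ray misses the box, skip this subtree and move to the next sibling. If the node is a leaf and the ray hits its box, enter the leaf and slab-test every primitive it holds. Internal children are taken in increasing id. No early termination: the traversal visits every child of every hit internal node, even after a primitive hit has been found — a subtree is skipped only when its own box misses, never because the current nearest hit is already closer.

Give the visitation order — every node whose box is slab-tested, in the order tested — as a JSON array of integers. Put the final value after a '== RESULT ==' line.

Trace the traversal:
N0 x:[6,45] y:[9,64/3] z:[2,41] -> hit [9,64/3], descend [5, 18, 22, 25]
  N5 x:[14,26] y:[44/3,64/3] z:[11,35] -> hit [44/3,64/3], descend [2, 3, 8, 14]
    N2 x:[14,20] y:[44/3,15] z:[15,18] -> hit [15,15] leaf, test {P3@t=15}
    N3 x:[14,20] y:[46/3,18] z:[22,35] -> miss, prune
    N8 x:[16,21] y:[59/3,64/3] z:[28,32] -> miss, prune
    N14 x:[22,26] y:[47/3,49/3] z:[11,16] -> miss, prune
  N18 x:[36,45] y:[9,41/3] z:[5,33] -> miss, prune
  N22 x:[32,42] y:[49/3,61/3] z:[7,41] -> miss, prune
  N25 x:[6,23] y:[29/3,41/3] z:[2,41] -> hit [29/3,41/3], descend [6, 7, 11, 24]
    N6 x:[7,12] y:[10,12] z:[2,8] -> miss, prune
    N7 x:[6,9] y:[35/3,41/3] z:[17,23] -> miss, prune
    N11 x:[18,23] y:[29/3,34/3] z:[21,23] -> miss, prune
    N24 x:[9,10] y:[40/3,41/3] z:[39,41] -> miss, prune

Visited [0, 5, 2, 3, 8, 14, 18, 22, 25, 6, 7, 11, 24]. Tests: 13 box, 1 leaf. Nearest: P3.

== RESULT ==
[0, 5, 2, 3, 8, 14, 18, 22, 25, 6, 7, 11, 24]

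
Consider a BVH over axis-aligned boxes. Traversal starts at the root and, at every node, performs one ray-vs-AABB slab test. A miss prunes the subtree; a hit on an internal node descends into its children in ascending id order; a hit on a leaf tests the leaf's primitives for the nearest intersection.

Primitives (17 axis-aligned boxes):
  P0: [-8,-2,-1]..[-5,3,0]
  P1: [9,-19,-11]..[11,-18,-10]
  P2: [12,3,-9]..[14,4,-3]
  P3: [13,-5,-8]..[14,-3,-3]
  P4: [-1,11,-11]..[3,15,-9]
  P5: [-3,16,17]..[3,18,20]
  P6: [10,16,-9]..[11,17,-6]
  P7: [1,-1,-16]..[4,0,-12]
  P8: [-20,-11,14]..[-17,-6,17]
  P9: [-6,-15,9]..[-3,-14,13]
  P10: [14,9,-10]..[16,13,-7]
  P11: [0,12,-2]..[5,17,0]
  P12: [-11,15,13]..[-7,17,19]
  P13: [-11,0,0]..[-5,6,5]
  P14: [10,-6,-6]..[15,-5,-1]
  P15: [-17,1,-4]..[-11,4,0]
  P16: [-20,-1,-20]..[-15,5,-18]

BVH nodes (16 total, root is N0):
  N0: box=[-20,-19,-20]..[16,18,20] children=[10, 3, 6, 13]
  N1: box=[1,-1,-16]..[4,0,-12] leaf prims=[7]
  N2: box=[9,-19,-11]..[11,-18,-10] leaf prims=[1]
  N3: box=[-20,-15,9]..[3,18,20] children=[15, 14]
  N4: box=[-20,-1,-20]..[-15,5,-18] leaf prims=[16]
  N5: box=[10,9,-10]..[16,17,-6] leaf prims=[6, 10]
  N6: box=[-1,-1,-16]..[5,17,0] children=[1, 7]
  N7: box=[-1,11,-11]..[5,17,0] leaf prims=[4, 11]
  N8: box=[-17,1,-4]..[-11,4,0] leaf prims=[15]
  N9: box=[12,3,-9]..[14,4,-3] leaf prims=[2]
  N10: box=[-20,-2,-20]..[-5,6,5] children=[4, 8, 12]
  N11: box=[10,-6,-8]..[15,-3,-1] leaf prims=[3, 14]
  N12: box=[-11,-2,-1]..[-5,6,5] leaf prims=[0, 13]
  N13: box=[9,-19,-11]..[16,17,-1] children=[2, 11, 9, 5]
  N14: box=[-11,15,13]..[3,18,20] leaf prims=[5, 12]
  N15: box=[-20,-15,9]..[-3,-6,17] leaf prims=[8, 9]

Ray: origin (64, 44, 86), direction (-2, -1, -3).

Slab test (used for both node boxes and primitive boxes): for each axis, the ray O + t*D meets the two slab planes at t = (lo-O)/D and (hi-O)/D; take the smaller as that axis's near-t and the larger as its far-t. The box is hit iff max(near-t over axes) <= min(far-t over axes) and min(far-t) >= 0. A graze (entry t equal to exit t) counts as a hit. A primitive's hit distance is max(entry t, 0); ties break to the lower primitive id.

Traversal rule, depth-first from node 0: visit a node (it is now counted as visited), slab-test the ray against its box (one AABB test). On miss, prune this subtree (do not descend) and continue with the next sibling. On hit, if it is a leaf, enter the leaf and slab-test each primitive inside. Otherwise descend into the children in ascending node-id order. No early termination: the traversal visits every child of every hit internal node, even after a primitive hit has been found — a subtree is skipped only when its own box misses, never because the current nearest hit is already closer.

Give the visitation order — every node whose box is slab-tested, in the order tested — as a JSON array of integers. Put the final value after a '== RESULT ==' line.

Traverse from the root:
N0 x:[24,42] y:[26,63] z:[22,106/3] -> hit [26,106/3], descend [3, 6, 10, 13]
  N3 x:[61/2,42] y:[26,59] z:[22,77/3] -> miss, prune
  N6 x:[59/2,65/2] y:[27,45] z:[86/3,34] -> hit [59/2,65/2], descend [1, 7]
    N1 x:[30,63/2] y:[44,45] z:[98/3,34] -> miss, prune
    N7 x:[59/2,65/2] y:[27,33] z:[86/3,97/3] -> hit [59/2,97/3] leaf, test {P4@t=95/3, P11(miss)}
  N10 x:[69/2,42] y:[38,46] z:[27,106/3] -> miss, prune
  N13 x:[24,55/2] y:[27,63] z:[29,97/3] -> miss, prune

7 AABB tests over nodes [0, 3, 6, 1, 7, 10, 13]; 1 leaf entered; closest P4.

== RESULT ==
[0, 3, 6, 1, 7, 10, 13]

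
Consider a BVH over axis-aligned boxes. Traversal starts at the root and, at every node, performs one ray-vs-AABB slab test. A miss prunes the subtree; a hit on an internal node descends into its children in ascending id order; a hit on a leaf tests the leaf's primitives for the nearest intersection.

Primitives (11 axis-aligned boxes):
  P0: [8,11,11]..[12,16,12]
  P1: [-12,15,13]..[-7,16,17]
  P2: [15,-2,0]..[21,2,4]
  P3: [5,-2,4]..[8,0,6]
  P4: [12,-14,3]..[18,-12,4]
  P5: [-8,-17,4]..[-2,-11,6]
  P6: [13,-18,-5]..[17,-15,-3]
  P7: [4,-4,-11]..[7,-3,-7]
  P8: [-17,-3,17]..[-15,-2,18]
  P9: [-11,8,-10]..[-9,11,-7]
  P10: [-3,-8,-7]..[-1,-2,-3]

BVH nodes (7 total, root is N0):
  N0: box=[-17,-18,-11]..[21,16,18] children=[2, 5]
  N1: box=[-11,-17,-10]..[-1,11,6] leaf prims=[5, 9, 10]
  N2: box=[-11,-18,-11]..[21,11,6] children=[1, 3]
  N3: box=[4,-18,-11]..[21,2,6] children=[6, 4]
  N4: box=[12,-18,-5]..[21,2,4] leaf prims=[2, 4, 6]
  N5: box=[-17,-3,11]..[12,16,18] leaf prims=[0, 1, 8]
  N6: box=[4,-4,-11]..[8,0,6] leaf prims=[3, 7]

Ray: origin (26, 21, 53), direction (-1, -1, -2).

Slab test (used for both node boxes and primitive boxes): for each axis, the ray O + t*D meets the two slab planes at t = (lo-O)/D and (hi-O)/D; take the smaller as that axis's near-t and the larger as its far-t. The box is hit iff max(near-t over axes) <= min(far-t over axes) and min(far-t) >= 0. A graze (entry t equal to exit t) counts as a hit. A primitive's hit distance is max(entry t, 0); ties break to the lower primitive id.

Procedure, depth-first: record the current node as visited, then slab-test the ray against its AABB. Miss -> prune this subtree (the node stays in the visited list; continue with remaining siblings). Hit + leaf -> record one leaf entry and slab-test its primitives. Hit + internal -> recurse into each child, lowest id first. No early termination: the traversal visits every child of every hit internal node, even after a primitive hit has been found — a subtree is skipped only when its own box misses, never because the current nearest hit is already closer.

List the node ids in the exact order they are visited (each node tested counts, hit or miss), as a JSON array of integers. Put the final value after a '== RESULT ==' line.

Walk:
N0 x:[5,43] y:[5,39] z:[35/2,32] -> hit [35/2,32], descend [2, 5]
  N2 x:[5,37] y:[10,39] z:[47/2,32] -> hit [47/2,32], descend [1, 3]
    N1 x:[27,37] y:[10,38] z:[47/2,63/2] -> hit [27,63/2] leaf, test {P5(miss), P9(miss), P10@t=28}
    N3 x:[5,22] y:[19,39] z:[47/2,32] -> miss, prune
  N5 x:[14,43] y:[5,24] z:[35/2,21] -> hit [35/2,21] leaf, test {P0(miss), P1(miss), P8(miss)}

Visited [0, 2, 1, 3, 5]. Tests: 5 box, 2 leaf. Nearest: P10.

== RESULT ==
[0, 2, 1, 3, 5]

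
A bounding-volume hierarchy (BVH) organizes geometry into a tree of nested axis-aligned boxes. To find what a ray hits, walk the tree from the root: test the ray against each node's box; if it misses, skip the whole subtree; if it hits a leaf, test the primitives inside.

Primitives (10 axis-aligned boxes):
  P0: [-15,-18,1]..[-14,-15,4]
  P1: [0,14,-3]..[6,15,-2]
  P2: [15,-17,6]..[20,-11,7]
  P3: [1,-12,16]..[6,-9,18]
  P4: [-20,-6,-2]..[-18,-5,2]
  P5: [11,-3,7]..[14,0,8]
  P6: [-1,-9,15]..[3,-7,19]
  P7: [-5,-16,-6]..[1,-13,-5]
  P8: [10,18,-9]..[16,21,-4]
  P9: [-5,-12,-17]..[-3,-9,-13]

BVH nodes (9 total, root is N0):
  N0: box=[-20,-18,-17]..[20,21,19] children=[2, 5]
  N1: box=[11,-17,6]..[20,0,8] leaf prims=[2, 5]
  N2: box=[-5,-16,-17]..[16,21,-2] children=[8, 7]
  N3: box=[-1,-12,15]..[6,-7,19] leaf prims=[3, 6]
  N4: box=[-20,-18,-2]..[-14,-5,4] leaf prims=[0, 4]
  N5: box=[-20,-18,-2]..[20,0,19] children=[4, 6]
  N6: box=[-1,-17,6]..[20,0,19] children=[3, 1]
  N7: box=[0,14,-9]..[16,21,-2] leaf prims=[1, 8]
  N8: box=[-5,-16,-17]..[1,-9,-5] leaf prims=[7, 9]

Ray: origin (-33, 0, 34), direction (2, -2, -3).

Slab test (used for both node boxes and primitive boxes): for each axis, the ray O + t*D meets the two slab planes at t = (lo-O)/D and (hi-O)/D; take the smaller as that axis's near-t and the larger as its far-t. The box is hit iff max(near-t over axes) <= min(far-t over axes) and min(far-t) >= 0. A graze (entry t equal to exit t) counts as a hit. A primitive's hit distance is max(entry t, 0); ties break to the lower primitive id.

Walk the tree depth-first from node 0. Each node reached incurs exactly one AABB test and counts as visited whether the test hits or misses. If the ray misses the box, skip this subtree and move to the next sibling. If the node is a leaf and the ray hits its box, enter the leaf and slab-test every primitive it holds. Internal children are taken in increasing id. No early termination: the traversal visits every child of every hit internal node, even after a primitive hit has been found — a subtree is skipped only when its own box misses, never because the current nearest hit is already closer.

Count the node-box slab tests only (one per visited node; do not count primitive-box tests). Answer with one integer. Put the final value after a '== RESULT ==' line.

Walk:
N0 x:[13/2,53/2] y:[-21/2,9] z:[5,17] -> hit [13/2,9], descend [2, 5]
  N2 x:[14,49/2] y:[-21/2,8] z:[12,17] -> miss, prune
  N5 x:[13/2,53/2] y:[0,9] z:[5,12] -> hit [13/2,9], descend [4, 6]
    N4 x:[13/2,19/2] y:[5/2,9] z:[10,12] -> miss, prune
    N6 x:[16,53/2] y:[0,17/2] z:[5,28/3] -> miss, prune

Summary -> nodes [0, 2, 5, 4, 6]; box-tests=5; leaf-entries=0; first=miss

== RESULT ==
5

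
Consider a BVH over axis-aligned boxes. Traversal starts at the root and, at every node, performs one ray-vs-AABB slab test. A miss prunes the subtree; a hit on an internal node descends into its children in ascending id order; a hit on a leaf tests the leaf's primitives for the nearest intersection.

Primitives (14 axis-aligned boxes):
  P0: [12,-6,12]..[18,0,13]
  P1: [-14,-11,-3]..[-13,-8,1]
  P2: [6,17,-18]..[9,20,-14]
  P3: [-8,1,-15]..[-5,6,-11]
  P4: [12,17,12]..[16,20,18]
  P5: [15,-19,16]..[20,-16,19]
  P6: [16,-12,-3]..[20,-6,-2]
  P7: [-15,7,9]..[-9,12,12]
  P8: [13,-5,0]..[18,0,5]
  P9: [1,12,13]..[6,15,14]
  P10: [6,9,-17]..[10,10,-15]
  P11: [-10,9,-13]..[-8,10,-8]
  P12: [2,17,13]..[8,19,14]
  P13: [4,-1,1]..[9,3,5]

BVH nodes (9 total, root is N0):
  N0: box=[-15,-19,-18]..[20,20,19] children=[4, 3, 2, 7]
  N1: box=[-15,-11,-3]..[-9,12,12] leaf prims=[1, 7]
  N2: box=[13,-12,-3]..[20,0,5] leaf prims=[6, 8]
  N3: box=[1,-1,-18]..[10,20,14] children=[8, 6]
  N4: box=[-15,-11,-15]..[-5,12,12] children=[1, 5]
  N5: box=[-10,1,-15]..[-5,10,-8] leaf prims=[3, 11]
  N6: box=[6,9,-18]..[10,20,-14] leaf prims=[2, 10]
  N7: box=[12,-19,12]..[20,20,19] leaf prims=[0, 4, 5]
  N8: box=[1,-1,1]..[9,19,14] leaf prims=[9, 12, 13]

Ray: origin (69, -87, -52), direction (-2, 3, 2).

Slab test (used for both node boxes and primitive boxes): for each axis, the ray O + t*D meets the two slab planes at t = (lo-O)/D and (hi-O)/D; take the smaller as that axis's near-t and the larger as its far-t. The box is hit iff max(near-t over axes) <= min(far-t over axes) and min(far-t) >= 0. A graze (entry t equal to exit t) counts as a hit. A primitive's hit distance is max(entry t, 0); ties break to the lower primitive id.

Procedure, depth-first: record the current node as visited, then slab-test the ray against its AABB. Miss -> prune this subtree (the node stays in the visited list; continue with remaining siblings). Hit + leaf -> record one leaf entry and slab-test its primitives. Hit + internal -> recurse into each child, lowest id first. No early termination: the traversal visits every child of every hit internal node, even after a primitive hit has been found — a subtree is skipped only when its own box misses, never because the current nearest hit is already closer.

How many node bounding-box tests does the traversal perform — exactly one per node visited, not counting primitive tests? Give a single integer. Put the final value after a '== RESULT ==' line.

Walk:
N0 x:[49/2,42] y:[68/3,107/3] z:[17,71/2] -> hit [49/2,71/2], descend [2, 3, 4, 7]
  N2 x:[49/2,28] y:[25,29] z:[49/2,57/2] -> hit [25,28] leaf, test {P6@t=25, P8@t=82/3}
  N3 x:[59/2,34] y:[86/3,107/3] z:[17,33] -> hit [59/2,33], descend [6, 8]
    N6 x:[59/2,63/2] y:[32,107/3] z:[17,19] -> miss, prune
    N8 x:[30,34] y:[86/3,106/3] z:[53/2,33] -> hit [30,33] leaf, test {P9@t=33, P12(miss), P13(miss)}
  N4 x:[37,42] y:[76/3,33] z:[37/2,32] -> miss, prune
  N7 x:[49/2,57/2] y:[68/3,107/3] z:[32,71/2] -> miss, prune

order=[0, 2, 3, 6, 8, 4, 7]  |boxes|=7  |leaves|=2  hit=P6

== RESULT ==
7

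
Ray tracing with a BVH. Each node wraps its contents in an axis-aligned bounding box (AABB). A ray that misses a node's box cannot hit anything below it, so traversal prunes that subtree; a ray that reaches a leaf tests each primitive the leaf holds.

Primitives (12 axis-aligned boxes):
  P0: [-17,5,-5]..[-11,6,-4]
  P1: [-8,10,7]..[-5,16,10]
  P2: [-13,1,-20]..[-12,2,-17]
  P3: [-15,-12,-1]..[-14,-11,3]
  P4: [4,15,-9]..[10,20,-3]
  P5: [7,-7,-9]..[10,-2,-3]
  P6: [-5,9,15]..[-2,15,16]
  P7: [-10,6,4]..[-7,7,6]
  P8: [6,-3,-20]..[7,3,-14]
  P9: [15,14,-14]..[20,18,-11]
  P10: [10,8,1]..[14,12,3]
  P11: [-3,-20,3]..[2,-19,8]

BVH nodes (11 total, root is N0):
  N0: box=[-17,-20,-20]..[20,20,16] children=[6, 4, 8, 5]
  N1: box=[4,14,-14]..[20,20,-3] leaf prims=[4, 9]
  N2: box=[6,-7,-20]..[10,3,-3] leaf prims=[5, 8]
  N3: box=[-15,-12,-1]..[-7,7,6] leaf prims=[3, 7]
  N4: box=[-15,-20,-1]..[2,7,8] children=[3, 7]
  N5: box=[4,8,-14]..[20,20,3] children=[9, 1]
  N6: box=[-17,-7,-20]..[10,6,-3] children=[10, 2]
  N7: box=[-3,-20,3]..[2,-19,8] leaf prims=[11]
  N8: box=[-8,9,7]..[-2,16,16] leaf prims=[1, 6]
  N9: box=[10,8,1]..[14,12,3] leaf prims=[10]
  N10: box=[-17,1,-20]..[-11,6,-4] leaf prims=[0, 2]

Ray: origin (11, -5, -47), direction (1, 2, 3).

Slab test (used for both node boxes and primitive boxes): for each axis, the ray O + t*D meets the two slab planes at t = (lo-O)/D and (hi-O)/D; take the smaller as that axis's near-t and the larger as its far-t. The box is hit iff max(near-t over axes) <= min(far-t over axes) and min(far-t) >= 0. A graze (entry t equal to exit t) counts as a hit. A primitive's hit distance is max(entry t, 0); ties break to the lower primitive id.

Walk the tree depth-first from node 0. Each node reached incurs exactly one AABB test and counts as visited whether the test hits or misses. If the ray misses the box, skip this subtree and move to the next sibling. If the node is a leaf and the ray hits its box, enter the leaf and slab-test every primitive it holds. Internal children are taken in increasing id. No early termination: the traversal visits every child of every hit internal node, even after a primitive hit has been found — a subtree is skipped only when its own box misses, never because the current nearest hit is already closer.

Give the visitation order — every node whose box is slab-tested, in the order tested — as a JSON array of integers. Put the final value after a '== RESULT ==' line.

Traverse from the root:
N0 x:[-28,9] y:[-15/2,25/2] z:[9,21] -> hit [9,9], descend [4, 5, 6, 8]
  N4 x:[-26,-9] y:[-15/2,6] z:[46/3,55/3] -> miss, prune
  N5 x:[-7,9] y:[13/2,25/2] z:[11,50/3] -> miss, prune
  N6 x:[-28,-1] y:[-1,11/2] z:[9,44/3] -> miss, prune
  N8 x:[-19,-13] y:[7,21/2] z:[18,21] -> miss, prune

Visited [0, 4, 5, 6, 8]. Tests: 5 box, 0 leaf. Nearest: miss.

== RESULT ==
[0, 4, 5, 6, 8]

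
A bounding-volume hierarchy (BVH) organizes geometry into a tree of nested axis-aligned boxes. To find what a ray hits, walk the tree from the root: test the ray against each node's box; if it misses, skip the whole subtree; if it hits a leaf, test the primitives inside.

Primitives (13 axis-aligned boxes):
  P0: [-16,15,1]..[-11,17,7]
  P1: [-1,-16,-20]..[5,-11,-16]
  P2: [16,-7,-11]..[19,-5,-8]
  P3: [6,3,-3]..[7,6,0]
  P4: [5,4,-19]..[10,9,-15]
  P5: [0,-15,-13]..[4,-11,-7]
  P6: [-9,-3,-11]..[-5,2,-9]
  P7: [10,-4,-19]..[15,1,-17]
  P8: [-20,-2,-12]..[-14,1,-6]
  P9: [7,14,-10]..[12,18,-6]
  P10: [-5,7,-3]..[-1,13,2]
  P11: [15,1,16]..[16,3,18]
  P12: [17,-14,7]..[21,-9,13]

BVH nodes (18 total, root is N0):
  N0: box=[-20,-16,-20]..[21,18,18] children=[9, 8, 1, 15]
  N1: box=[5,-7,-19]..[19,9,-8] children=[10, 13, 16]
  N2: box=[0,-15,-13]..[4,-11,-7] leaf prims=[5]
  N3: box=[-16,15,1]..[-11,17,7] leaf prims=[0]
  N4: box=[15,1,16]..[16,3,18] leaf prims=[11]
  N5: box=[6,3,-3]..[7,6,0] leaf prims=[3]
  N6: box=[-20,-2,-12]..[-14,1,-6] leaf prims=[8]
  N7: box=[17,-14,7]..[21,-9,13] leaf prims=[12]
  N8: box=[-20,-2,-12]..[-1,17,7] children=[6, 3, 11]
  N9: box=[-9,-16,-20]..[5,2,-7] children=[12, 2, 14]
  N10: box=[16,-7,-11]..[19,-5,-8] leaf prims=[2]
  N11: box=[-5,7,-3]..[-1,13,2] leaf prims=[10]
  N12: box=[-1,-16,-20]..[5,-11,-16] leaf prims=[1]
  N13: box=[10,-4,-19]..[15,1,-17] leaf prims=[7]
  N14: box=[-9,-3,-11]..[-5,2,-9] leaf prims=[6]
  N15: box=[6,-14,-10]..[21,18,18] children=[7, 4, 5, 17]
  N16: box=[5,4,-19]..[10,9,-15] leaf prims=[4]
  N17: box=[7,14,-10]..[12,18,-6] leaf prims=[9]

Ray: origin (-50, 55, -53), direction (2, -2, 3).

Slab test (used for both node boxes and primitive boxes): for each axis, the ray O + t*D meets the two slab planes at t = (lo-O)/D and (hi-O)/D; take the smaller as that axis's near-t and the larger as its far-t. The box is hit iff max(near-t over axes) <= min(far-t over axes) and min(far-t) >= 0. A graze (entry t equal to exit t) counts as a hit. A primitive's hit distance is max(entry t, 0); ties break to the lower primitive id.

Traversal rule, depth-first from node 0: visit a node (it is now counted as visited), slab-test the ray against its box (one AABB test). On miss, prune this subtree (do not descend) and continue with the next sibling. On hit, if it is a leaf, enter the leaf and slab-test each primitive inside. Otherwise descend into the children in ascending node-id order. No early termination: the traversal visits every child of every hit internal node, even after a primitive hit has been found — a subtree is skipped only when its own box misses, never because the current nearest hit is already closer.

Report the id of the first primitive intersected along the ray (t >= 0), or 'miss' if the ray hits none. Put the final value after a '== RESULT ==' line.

Walk:
N0 x:[15,71/2] y:[37/2,71/2] z:[11,71/3] -> hit [37/2,71/3], descend [1, 8, 9, 15]
  N1 x:[55/2,69/2] y:[23,31] z:[34/3,15] -> miss, prune
  N8 x:[15,49/2] y:[19,57/2] z:[41/3,20] -> hit [19,20], descend [3, 6, 11]
    N3 x:[17,39/2] y:[19,20] z:[18,20] -> hit [19,39/2] leaf, test {P0@t=19}
    N6 x:[15,18] y:[27,57/2] z:[41/3,47/3] -> miss, prune
    N11 x:[45/2,49/2] y:[21,24] z:[50/3,55/3] -> miss, prune
  N9 x:[41/2,55/2] y:[53/2,71/2] z:[11,46/3] -> miss, prune
  N15 x:[28,71/2] y:[37/2,69/2] z:[43/3,71/3] -> miss, prune

Summary -> nodes [0, 1, 8, 3, 6, 11, 9, 15]; box-tests=8; leaf-entries=1; first=P0

== RESULT ==
0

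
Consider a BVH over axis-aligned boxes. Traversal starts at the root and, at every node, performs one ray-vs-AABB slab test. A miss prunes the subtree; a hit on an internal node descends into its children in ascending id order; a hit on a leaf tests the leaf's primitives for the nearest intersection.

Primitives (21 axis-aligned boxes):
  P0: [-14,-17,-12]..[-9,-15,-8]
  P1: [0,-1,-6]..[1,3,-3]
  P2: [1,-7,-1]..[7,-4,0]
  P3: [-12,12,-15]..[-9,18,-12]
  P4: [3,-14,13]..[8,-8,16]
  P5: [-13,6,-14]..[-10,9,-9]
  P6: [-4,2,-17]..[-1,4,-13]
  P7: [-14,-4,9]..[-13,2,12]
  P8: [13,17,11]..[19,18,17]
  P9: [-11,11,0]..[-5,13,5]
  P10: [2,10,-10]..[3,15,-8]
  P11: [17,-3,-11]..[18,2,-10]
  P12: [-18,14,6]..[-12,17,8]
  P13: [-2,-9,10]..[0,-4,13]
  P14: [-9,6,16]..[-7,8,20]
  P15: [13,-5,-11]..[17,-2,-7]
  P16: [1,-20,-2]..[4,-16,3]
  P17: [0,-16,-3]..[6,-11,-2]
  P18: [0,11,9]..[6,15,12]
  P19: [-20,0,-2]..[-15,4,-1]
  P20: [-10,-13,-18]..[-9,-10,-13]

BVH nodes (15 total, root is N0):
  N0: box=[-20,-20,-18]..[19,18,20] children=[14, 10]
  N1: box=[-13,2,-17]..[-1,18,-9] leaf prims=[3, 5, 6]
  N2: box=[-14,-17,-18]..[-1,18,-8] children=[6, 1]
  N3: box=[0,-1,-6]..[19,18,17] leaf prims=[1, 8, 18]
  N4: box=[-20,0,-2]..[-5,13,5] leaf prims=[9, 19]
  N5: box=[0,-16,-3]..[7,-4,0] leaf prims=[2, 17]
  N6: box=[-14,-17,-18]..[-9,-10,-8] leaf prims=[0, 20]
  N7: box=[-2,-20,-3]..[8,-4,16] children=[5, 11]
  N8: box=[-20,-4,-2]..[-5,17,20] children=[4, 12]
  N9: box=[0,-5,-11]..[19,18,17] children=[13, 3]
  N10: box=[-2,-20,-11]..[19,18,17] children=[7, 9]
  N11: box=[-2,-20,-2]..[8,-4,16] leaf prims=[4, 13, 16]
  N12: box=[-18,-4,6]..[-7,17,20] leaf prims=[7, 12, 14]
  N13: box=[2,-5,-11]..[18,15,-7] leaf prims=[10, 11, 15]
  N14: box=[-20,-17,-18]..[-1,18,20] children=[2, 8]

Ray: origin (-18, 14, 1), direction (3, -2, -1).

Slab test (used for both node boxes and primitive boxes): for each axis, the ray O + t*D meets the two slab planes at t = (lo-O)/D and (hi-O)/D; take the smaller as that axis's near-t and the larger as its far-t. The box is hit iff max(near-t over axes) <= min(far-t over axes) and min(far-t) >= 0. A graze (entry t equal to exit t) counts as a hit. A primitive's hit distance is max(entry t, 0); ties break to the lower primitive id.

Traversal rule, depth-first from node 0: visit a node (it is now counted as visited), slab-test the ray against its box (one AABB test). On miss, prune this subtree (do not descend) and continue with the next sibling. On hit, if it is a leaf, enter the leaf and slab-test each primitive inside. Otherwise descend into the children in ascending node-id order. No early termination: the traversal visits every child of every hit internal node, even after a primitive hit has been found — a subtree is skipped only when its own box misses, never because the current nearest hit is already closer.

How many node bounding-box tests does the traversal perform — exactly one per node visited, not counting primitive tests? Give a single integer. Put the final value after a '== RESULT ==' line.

Trace the traversal:
N0 x:[-2/3,37/3] y:[-2,17] z:[-19,19] -> hit [-2/3,37/3], descend [10, 14]
  N10 x:[16/3,37/3] y:[-2,17] z:[-16,12] -> hit [16/3,12], descend [7, 9]
    N7 x:[16/3,26/3] y:[9,17] z:[-15,4] -> miss, prune
    N9 x:[6,37/3] y:[-2,19/2] z:[-16,12] -> hit [6,19/2], descend [3, 13]
      N3 x:[6,37/3] y:[-2,15/2] z:[-16,7] -> hit [6,7] leaf, test {P1@t=6, P8(miss), P18(miss)}
      N13 x:[20/3,12] y:[-1/2,19/2] z:[8,12] -> hit [8,19/2] leaf, test {P10(miss), P11(miss), P15(miss)}
  N14 x:[-2/3,17/3] y:[-2,31/2] z:[-19,19] -> hit [-2/3,17/3], descend [2, 8]
    N2 x:[4/3,17/3] y:[-2,31/2] z:[9,19] -> miss, prune
    N8 x:[-2/3,13/3] y:[-3/2,9] z:[-19,3] -> hit [-2/3,3], descend [4, 12]
      N4 x:[-2/3,13/3] y:[1/2,7] z:[-4,3] -> hit [1/2,3] leaf, test {P9(miss), P19(miss)}
      N12 x:[0,11/3] y:[-3/2,9] z:[-19,-5] -> miss, prune

Visited [0, 10, 7, 9, 3, 13, 14, 2, 8, 4, 12]. Tests: 11 box, 3 leaf. Nearest: P1.

== RESULT ==
11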